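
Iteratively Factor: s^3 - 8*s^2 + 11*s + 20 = (s - 4)*(s^2 - 4*s - 5) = (s - 4)*(s + 1)*(s - 5)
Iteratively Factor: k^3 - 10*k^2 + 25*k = (k - 5)*(k^2 - 5*k) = k*(k - 5)*(k - 5)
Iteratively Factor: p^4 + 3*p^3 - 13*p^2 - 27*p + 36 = (p + 3)*(p^3 - 13*p + 12) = (p + 3)*(p + 4)*(p^2 - 4*p + 3) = (p - 1)*(p + 3)*(p + 4)*(p - 3)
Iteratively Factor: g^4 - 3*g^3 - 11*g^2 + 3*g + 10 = (g - 5)*(g^3 + 2*g^2 - g - 2) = (g - 5)*(g + 1)*(g^2 + g - 2) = (g - 5)*(g - 1)*(g + 1)*(g + 2)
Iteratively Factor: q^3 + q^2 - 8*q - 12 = (q - 3)*(q^2 + 4*q + 4) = (q - 3)*(q + 2)*(q + 2)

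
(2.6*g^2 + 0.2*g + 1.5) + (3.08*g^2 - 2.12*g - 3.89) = 5.68*g^2 - 1.92*g - 2.39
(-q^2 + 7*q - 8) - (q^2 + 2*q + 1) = -2*q^2 + 5*q - 9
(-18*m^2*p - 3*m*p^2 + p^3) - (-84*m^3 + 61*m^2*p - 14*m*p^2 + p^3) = 84*m^3 - 79*m^2*p + 11*m*p^2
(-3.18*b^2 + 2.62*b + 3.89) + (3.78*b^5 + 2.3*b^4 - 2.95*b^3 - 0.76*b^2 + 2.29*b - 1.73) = 3.78*b^5 + 2.3*b^4 - 2.95*b^3 - 3.94*b^2 + 4.91*b + 2.16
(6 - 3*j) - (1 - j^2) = j^2 - 3*j + 5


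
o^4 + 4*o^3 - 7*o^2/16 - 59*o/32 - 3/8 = (o - 3/4)*(o + 1/4)*(o + 1/2)*(o + 4)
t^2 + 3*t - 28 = (t - 4)*(t + 7)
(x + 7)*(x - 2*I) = x^2 + 7*x - 2*I*x - 14*I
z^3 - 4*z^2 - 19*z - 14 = (z - 7)*(z + 1)*(z + 2)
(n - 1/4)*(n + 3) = n^2 + 11*n/4 - 3/4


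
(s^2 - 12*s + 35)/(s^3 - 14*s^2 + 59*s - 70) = 1/(s - 2)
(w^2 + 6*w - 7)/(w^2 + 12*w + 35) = (w - 1)/(w + 5)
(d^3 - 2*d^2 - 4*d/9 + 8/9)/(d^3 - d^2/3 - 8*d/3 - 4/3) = (d - 2/3)/(d + 1)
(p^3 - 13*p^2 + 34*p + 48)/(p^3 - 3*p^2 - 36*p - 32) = (p - 6)/(p + 4)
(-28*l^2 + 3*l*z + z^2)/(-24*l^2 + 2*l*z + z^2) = (7*l + z)/(6*l + z)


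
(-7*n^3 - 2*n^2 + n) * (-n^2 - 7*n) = 7*n^5 + 51*n^4 + 13*n^3 - 7*n^2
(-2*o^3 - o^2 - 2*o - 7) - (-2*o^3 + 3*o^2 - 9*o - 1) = -4*o^2 + 7*o - 6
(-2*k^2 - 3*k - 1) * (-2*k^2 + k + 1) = 4*k^4 + 4*k^3 - 3*k^2 - 4*k - 1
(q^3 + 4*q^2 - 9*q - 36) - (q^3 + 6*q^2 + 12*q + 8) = -2*q^2 - 21*q - 44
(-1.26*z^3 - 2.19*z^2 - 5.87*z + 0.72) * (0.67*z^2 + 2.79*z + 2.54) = -0.8442*z^5 - 4.9827*z^4 - 13.2434*z^3 - 21.4575*z^2 - 12.901*z + 1.8288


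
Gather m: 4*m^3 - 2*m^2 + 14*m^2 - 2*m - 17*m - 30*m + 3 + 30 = 4*m^3 + 12*m^2 - 49*m + 33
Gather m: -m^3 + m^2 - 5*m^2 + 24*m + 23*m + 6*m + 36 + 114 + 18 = -m^3 - 4*m^2 + 53*m + 168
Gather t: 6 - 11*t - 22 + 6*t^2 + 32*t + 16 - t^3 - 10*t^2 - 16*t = -t^3 - 4*t^2 + 5*t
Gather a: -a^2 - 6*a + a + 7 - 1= -a^2 - 5*a + 6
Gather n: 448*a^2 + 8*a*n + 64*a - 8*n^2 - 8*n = 448*a^2 + 64*a - 8*n^2 + n*(8*a - 8)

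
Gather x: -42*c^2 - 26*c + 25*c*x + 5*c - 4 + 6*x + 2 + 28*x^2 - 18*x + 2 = -42*c^2 - 21*c + 28*x^2 + x*(25*c - 12)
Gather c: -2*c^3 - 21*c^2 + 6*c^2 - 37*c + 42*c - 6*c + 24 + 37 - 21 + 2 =-2*c^3 - 15*c^2 - c + 42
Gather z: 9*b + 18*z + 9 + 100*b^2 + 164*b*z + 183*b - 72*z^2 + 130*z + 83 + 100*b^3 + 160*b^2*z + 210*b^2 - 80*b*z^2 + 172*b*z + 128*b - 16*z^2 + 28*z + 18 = 100*b^3 + 310*b^2 + 320*b + z^2*(-80*b - 88) + z*(160*b^2 + 336*b + 176) + 110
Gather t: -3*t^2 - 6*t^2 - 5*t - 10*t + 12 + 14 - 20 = -9*t^2 - 15*t + 6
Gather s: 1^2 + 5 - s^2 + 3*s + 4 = -s^2 + 3*s + 10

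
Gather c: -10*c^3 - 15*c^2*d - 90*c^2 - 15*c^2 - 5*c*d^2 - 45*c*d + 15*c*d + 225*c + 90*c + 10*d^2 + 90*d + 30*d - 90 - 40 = -10*c^3 + c^2*(-15*d - 105) + c*(-5*d^2 - 30*d + 315) + 10*d^2 + 120*d - 130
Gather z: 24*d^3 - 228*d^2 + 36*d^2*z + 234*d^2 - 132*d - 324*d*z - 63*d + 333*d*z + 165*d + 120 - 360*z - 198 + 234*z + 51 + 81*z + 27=24*d^3 + 6*d^2 - 30*d + z*(36*d^2 + 9*d - 45)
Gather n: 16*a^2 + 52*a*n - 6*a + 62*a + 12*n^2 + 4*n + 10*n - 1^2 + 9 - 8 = 16*a^2 + 56*a + 12*n^2 + n*(52*a + 14)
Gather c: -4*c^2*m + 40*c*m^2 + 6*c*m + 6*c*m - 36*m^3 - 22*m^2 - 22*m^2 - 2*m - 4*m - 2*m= -4*c^2*m + c*(40*m^2 + 12*m) - 36*m^3 - 44*m^2 - 8*m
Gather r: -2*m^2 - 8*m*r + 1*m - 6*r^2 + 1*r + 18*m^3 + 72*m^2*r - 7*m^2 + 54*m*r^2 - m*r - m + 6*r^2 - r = 18*m^3 - 9*m^2 + 54*m*r^2 + r*(72*m^2 - 9*m)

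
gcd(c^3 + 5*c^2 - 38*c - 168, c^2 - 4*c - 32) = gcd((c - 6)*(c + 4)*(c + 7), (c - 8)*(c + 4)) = c + 4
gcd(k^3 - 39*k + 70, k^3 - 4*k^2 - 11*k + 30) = k^2 - 7*k + 10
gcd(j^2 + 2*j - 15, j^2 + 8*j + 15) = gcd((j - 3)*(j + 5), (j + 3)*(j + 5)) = j + 5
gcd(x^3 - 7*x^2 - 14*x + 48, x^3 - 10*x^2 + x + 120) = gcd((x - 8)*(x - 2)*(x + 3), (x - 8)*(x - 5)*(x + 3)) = x^2 - 5*x - 24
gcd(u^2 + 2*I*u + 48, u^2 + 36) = u - 6*I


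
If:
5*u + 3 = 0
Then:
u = -3/5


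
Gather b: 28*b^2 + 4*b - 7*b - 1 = 28*b^2 - 3*b - 1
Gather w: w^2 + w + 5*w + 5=w^2 + 6*w + 5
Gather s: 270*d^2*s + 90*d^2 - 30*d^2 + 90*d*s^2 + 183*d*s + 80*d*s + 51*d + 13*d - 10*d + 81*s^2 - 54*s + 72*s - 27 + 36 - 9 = 60*d^2 + 54*d + s^2*(90*d + 81) + s*(270*d^2 + 263*d + 18)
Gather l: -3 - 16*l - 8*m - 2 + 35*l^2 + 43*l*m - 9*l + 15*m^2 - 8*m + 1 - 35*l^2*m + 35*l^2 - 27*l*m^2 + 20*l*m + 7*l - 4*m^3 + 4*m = l^2*(70 - 35*m) + l*(-27*m^2 + 63*m - 18) - 4*m^3 + 15*m^2 - 12*m - 4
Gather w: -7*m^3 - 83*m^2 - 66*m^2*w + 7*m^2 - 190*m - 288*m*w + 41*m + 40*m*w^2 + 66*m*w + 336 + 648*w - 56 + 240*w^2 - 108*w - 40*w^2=-7*m^3 - 76*m^2 - 149*m + w^2*(40*m + 200) + w*(-66*m^2 - 222*m + 540) + 280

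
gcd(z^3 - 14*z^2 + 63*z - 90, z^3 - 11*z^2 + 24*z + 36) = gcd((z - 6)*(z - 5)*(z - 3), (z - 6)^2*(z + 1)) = z - 6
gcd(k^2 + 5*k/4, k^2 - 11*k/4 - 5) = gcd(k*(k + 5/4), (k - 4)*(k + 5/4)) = k + 5/4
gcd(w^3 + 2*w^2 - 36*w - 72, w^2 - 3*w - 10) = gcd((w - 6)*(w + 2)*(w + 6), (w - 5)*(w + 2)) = w + 2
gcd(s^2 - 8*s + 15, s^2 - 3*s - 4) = 1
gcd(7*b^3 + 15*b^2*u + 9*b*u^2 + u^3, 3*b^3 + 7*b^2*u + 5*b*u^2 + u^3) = b^2 + 2*b*u + u^2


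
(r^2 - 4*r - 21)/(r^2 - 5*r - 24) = (r - 7)/(r - 8)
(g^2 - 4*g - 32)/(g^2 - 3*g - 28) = (g - 8)/(g - 7)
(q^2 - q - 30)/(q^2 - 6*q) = (q + 5)/q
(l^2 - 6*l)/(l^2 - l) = (l - 6)/(l - 1)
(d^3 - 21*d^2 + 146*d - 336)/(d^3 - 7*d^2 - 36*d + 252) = (d - 8)/(d + 6)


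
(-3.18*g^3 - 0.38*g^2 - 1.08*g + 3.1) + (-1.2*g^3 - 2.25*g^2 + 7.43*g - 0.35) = -4.38*g^3 - 2.63*g^2 + 6.35*g + 2.75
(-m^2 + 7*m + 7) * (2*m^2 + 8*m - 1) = -2*m^4 + 6*m^3 + 71*m^2 + 49*m - 7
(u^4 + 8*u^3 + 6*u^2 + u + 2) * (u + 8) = u^5 + 16*u^4 + 70*u^3 + 49*u^2 + 10*u + 16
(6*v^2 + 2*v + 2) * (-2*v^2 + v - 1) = -12*v^4 + 2*v^3 - 8*v^2 - 2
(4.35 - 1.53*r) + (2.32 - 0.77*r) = 6.67 - 2.3*r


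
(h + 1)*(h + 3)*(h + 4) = h^3 + 8*h^2 + 19*h + 12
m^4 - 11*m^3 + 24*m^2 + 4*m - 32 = (m - 8)*(m - 2)^2*(m + 1)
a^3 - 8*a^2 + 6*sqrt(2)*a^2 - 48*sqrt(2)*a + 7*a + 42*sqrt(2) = (a - 7)*(a - 1)*(a + 6*sqrt(2))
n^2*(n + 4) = n^3 + 4*n^2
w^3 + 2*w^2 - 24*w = w*(w - 4)*(w + 6)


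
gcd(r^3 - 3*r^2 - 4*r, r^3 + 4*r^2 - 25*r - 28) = r^2 - 3*r - 4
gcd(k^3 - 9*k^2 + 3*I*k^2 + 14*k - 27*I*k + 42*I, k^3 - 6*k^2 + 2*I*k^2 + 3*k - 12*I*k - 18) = k + 3*I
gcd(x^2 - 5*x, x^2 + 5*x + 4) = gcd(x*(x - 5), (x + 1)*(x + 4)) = 1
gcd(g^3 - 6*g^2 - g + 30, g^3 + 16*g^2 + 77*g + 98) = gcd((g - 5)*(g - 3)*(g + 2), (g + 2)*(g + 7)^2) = g + 2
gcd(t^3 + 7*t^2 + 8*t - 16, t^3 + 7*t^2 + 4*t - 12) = t - 1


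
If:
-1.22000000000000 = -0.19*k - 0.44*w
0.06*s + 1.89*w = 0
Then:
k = 6.42105263157895 - 2.31578947368421*w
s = -31.5*w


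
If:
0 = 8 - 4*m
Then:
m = 2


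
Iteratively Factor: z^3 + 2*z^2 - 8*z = (z)*(z^2 + 2*z - 8) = z*(z + 4)*(z - 2)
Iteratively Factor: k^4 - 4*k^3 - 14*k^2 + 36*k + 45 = (k - 3)*(k^3 - k^2 - 17*k - 15) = (k - 3)*(k + 1)*(k^2 - 2*k - 15) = (k - 3)*(k + 1)*(k + 3)*(k - 5)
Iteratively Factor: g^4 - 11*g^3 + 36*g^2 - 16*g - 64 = (g + 1)*(g^3 - 12*g^2 + 48*g - 64) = (g - 4)*(g + 1)*(g^2 - 8*g + 16) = (g - 4)^2*(g + 1)*(g - 4)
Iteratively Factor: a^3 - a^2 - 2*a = (a)*(a^2 - a - 2) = a*(a + 1)*(a - 2)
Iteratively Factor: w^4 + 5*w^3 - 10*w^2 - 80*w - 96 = (w + 3)*(w^3 + 2*w^2 - 16*w - 32) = (w + 2)*(w + 3)*(w^2 - 16) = (w + 2)*(w + 3)*(w + 4)*(w - 4)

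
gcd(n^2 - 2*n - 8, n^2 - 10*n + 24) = n - 4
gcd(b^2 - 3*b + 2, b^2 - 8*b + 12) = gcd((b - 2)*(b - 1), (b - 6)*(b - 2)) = b - 2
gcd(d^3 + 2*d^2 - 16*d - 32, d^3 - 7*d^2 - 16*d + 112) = d^2 - 16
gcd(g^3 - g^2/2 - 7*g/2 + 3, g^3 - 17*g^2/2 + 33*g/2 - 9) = g^2 - 5*g/2 + 3/2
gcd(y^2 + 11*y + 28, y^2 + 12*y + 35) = y + 7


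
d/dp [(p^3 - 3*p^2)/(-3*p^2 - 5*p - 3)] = p*(-3*p^3 - 10*p^2 + 6*p + 18)/(9*p^4 + 30*p^3 + 43*p^2 + 30*p + 9)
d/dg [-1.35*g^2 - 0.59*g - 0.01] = -2.7*g - 0.59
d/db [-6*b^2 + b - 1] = 1 - 12*b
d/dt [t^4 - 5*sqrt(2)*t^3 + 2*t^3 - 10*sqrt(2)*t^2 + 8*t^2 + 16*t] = 4*t^3 - 15*sqrt(2)*t^2 + 6*t^2 - 20*sqrt(2)*t + 16*t + 16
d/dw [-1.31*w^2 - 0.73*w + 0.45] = -2.62*w - 0.73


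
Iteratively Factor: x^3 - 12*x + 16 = (x + 4)*(x^2 - 4*x + 4) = (x - 2)*(x + 4)*(x - 2)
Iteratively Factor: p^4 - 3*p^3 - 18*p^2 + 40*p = (p)*(p^3 - 3*p^2 - 18*p + 40) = p*(p - 5)*(p^2 + 2*p - 8) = p*(p - 5)*(p + 4)*(p - 2)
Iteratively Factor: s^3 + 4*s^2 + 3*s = (s)*(s^2 + 4*s + 3) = s*(s + 1)*(s + 3)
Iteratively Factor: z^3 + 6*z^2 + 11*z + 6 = (z + 3)*(z^2 + 3*z + 2) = (z + 1)*(z + 3)*(z + 2)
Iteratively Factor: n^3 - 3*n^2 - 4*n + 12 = (n + 2)*(n^2 - 5*n + 6) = (n - 2)*(n + 2)*(n - 3)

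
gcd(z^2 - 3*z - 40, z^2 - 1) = 1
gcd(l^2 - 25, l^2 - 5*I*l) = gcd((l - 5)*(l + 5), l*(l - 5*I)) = 1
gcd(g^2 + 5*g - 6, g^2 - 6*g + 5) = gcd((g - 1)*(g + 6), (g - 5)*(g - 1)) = g - 1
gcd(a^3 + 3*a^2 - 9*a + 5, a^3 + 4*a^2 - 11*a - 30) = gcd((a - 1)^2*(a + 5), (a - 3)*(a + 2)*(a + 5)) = a + 5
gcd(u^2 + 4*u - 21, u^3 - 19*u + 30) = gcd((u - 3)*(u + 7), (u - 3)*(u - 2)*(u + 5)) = u - 3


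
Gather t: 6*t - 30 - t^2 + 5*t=-t^2 + 11*t - 30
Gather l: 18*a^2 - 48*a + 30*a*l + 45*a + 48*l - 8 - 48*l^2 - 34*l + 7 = 18*a^2 - 3*a - 48*l^2 + l*(30*a + 14) - 1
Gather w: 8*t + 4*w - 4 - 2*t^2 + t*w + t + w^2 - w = -2*t^2 + 9*t + w^2 + w*(t + 3) - 4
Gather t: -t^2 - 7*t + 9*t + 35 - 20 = -t^2 + 2*t + 15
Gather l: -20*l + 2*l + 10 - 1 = 9 - 18*l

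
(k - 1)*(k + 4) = k^2 + 3*k - 4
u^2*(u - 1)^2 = u^4 - 2*u^3 + u^2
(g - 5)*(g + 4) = g^2 - g - 20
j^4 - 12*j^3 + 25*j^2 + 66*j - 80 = (j - 8)*(j - 5)*(j - 1)*(j + 2)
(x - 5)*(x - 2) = x^2 - 7*x + 10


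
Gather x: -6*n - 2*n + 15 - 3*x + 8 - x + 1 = -8*n - 4*x + 24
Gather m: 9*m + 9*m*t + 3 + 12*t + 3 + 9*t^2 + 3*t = m*(9*t + 9) + 9*t^2 + 15*t + 6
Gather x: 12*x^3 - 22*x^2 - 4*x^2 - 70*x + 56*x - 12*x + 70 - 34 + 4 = 12*x^3 - 26*x^2 - 26*x + 40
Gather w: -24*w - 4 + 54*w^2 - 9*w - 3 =54*w^2 - 33*w - 7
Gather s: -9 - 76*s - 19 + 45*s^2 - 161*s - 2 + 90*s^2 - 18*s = 135*s^2 - 255*s - 30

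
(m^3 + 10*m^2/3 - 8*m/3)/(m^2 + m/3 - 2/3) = m*(m + 4)/(m + 1)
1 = 1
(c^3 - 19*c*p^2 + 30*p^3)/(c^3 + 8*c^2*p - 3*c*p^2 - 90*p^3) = (c - 2*p)/(c + 6*p)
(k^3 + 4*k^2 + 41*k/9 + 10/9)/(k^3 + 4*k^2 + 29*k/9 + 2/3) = (3*k^2 + 11*k + 10)/(3*k^2 + 11*k + 6)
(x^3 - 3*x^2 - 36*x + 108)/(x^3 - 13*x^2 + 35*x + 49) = (x^3 - 3*x^2 - 36*x + 108)/(x^3 - 13*x^2 + 35*x + 49)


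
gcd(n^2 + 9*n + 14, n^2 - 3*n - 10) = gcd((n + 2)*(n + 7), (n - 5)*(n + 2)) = n + 2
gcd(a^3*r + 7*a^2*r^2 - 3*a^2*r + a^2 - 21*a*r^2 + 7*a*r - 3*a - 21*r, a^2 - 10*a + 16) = 1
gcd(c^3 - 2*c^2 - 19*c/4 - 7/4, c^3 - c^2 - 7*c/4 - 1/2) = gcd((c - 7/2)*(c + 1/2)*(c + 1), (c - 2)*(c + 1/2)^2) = c + 1/2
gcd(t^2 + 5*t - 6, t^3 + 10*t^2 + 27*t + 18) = t + 6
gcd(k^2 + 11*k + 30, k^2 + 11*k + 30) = k^2 + 11*k + 30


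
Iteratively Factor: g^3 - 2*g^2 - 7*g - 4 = (g + 1)*(g^2 - 3*g - 4) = (g - 4)*(g + 1)*(g + 1)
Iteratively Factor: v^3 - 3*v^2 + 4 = (v + 1)*(v^2 - 4*v + 4) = (v - 2)*(v + 1)*(v - 2)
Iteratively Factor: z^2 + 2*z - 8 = (z + 4)*(z - 2)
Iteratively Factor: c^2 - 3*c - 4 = (c - 4)*(c + 1)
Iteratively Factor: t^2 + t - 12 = (t - 3)*(t + 4)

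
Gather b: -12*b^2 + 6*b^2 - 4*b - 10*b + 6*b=-6*b^2 - 8*b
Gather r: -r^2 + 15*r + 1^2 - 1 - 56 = -r^2 + 15*r - 56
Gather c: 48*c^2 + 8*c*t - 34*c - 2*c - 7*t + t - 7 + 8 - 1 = 48*c^2 + c*(8*t - 36) - 6*t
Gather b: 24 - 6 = 18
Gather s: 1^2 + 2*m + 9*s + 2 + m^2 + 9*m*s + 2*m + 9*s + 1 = m^2 + 4*m + s*(9*m + 18) + 4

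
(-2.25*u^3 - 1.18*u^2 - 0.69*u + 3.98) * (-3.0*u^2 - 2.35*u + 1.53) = 6.75*u^5 + 8.8275*u^4 + 1.4005*u^3 - 12.1239*u^2 - 10.4087*u + 6.0894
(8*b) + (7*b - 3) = 15*b - 3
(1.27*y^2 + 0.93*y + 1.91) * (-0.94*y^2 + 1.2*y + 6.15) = -1.1938*y^4 + 0.6498*y^3 + 7.1311*y^2 + 8.0115*y + 11.7465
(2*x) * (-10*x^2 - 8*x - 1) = -20*x^3 - 16*x^2 - 2*x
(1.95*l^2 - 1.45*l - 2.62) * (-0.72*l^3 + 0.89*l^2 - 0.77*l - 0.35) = -1.404*l^5 + 2.7795*l^4 - 0.9056*l^3 - 1.8978*l^2 + 2.5249*l + 0.917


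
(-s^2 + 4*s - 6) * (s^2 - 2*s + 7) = -s^4 + 6*s^3 - 21*s^2 + 40*s - 42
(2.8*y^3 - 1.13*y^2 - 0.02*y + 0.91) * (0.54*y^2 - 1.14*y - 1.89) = 1.512*y^5 - 3.8022*y^4 - 4.0146*y^3 + 2.6499*y^2 - 0.9996*y - 1.7199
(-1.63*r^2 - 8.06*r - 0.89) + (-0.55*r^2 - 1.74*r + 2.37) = -2.18*r^2 - 9.8*r + 1.48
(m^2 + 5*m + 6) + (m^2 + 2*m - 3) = 2*m^2 + 7*m + 3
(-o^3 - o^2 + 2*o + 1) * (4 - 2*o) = 2*o^4 - 2*o^3 - 8*o^2 + 6*o + 4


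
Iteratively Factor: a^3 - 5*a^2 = (a)*(a^2 - 5*a) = a^2*(a - 5)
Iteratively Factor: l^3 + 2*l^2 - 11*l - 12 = (l - 3)*(l^2 + 5*l + 4) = (l - 3)*(l + 1)*(l + 4)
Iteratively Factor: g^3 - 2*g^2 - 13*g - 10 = (g - 5)*(g^2 + 3*g + 2) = (g - 5)*(g + 1)*(g + 2)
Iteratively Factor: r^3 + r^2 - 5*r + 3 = (r - 1)*(r^2 + 2*r - 3) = (r - 1)^2*(r + 3)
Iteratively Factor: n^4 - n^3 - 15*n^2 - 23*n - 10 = (n - 5)*(n^3 + 4*n^2 + 5*n + 2) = (n - 5)*(n + 1)*(n^2 + 3*n + 2) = (n - 5)*(n + 1)*(n + 2)*(n + 1)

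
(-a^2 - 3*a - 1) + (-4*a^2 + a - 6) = -5*a^2 - 2*a - 7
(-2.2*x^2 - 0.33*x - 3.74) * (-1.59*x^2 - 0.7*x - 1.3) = 3.498*x^4 + 2.0647*x^3 + 9.0376*x^2 + 3.047*x + 4.862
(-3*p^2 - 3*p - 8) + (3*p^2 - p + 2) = -4*p - 6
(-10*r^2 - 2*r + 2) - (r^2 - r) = -11*r^2 - r + 2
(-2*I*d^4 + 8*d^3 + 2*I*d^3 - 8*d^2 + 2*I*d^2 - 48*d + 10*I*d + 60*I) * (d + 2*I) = -2*I*d^5 + 12*d^4 + 2*I*d^4 - 12*d^3 + 18*I*d^3 - 52*d^2 - 6*I*d^2 - 20*d - 36*I*d - 120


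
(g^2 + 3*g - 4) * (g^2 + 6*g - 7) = g^4 + 9*g^3 + 7*g^2 - 45*g + 28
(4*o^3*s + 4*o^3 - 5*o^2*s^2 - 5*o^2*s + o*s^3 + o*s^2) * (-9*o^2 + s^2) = -36*o^5*s - 36*o^5 + 45*o^4*s^2 + 45*o^4*s - 5*o^3*s^3 - 5*o^3*s^2 - 5*o^2*s^4 - 5*o^2*s^3 + o*s^5 + o*s^4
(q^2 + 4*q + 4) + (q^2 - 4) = 2*q^2 + 4*q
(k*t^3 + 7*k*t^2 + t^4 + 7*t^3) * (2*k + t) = 2*k^2*t^3 + 14*k^2*t^2 + 3*k*t^4 + 21*k*t^3 + t^5 + 7*t^4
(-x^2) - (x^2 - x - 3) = -2*x^2 + x + 3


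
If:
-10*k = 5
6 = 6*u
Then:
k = -1/2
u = 1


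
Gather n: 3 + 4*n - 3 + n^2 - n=n^2 + 3*n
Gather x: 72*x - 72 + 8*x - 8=80*x - 80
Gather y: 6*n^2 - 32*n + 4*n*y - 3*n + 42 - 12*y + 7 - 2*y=6*n^2 - 35*n + y*(4*n - 14) + 49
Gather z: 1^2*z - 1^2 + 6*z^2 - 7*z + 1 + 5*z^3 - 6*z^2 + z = 5*z^3 - 5*z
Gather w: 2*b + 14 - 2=2*b + 12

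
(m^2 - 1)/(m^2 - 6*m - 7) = (m - 1)/(m - 7)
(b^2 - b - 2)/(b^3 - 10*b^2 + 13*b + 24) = (b - 2)/(b^2 - 11*b + 24)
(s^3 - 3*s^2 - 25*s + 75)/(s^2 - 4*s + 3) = (s^2 - 25)/(s - 1)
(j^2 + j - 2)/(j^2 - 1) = (j + 2)/(j + 1)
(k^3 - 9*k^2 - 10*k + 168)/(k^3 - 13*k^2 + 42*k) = (k + 4)/k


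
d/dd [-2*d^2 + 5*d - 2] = 5 - 4*d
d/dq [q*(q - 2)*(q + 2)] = 3*q^2 - 4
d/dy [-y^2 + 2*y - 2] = 2 - 2*y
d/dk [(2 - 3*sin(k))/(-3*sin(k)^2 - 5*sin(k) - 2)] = (-9*sin(k)^2 + 12*sin(k) + 16)*cos(k)/((sin(k) + 1)^2*(3*sin(k) + 2)^2)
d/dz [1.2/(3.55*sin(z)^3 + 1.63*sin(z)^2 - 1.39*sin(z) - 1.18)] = (-12.78*sin(z)^2 - 3.912*sin(z) + 1.668)*cos(z)/(3.55*sin(z)^3 + 1.63*sin(z)^2 - 1.39*sin(z) - 1.18)^2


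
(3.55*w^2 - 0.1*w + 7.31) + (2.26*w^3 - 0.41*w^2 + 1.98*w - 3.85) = 2.26*w^3 + 3.14*w^2 + 1.88*w + 3.46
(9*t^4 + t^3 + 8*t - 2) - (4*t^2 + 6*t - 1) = 9*t^4 + t^3 - 4*t^2 + 2*t - 1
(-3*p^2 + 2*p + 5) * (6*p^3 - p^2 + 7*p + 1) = -18*p^5 + 15*p^4 + 7*p^3 + 6*p^2 + 37*p + 5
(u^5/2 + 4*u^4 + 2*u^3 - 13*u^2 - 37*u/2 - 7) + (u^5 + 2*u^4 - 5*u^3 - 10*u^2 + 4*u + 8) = 3*u^5/2 + 6*u^4 - 3*u^3 - 23*u^2 - 29*u/2 + 1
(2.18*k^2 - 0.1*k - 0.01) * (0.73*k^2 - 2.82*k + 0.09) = 1.5914*k^4 - 6.2206*k^3 + 0.4709*k^2 + 0.0192*k - 0.0009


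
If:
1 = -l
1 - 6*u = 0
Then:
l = -1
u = 1/6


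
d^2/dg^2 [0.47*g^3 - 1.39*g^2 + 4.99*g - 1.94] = 2.82*g - 2.78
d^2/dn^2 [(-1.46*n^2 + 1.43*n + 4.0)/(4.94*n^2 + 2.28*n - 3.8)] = (5.6843418860808e-14*n^4 + 102.68284*n^3 + 421.24368*n^2 + 431.38056*n + 174.37744)/(120.553784*n^6 + 166.920624*n^5 - 201.160752*n^4 - 244.948608*n^3 + 154.73904*n^2 + 98.7696*n - 54.872)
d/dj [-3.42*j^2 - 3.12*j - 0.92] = -6.84*j - 3.12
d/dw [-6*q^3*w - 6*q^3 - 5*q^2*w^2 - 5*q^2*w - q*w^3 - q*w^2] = q*(-6*q^2 - 10*q*w - 5*q - 3*w^2 - 2*w)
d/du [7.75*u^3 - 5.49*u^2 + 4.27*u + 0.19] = 23.25*u^2 - 10.98*u + 4.27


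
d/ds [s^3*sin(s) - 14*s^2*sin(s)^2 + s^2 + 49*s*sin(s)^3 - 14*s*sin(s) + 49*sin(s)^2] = s^3*cos(s) + 3*s^2*sin(s) - 14*s^2*sin(2*s) + 147*s*sin(s)^2*cos(s) - 28*s*sin(s)^2 - 14*s*cos(s) + 2*s + 49*sin(s)^3 - 14*sin(s) + 49*sin(2*s)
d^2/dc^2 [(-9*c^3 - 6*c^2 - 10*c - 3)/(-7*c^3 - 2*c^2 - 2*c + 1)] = 4*(84*c^6 + 546*c^5 + 714*c^4 + 280*c^3 + 282*c^2 + 93*c + 22)/(343*c^9 + 294*c^8 + 378*c^7 + 29*c^6 + 24*c^5 - 72*c^4 + 5*c^3 - 6*c^2 + 6*c - 1)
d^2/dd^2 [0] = 0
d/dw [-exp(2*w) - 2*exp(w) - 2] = -2*(exp(w) + 1)*exp(w)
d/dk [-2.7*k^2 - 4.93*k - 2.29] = -5.4*k - 4.93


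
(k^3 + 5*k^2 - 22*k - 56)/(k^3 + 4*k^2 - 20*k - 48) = (k + 7)/(k + 6)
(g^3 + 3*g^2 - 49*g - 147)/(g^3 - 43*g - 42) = (g^2 + 10*g + 21)/(g^2 + 7*g + 6)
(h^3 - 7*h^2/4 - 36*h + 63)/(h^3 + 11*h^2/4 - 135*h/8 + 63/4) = 2*(h - 6)/(2*h - 3)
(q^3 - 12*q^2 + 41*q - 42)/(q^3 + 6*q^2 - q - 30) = (q^2 - 10*q + 21)/(q^2 + 8*q + 15)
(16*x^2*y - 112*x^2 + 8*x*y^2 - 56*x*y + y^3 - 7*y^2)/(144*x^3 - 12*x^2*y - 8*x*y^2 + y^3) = (4*x*y - 28*x + y^2 - 7*y)/(36*x^2 - 12*x*y + y^2)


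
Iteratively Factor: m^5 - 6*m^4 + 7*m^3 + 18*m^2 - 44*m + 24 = (m + 2)*(m^4 - 8*m^3 + 23*m^2 - 28*m + 12) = (m - 2)*(m + 2)*(m^3 - 6*m^2 + 11*m - 6) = (m - 2)^2*(m + 2)*(m^2 - 4*m + 3) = (m - 2)^2*(m - 1)*(m + 2)*(m - 3)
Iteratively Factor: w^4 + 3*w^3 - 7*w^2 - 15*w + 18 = (w - 2)*(w^3 + 5*w^2 + 3*w - 9) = (w - 2)*(w - 1)*(w^2 + 6*w + 9) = (w - 2)*(w - 1)*(w + 3)*(w + 3)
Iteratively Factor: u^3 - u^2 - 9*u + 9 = (u + 3)*(u^2 - 4*u + 3) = (u - 1)*(u + 3)*(u - 3)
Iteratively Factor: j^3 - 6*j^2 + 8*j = (j)*(j^2 - 6*j + 8) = j*(j - 4)*(j - 2)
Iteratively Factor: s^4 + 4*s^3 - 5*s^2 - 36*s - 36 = (s + 2)*(s^3 + 2*s^2 - 9*s - 18) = (s + 2)^2*(s^2 - 9) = (s + 2)^2*(s + 3)*(s - 3)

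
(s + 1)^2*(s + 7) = s^3 + 9*s^2 + 15*s + 7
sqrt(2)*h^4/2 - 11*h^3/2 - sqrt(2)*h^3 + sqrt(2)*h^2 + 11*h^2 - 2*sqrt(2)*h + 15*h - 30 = (h - 2)*(h - 5*sqrt(2))*(h - 3*sqrt(2)/2)*(sqrt(2)*h/2 + 1)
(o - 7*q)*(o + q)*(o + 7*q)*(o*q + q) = o^4*q + o^3*q^2 + o^3*q - 49*o^2*q^3 + o^2*q^2 - 49*o*q^4 - 49*o*q^3 - 49*q^4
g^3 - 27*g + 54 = (g - 3)^2*(g + 6)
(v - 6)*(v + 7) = v^2 + v - 42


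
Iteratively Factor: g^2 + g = (g)*(g + 1)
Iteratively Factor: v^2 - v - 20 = (v - 5)*(v + 4)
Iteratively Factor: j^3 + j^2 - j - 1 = (j + 1)*(j^2 - 1) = (j - 1)*(j + 1)*(j + 1)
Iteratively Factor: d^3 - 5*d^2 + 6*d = (d)*(d^2 - 5*d + 6) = d*(d - 3)*(d - 2)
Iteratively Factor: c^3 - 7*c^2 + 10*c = (c - 5)*(c^2 - 2*c) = (c - 5)*(c - 2)*(c)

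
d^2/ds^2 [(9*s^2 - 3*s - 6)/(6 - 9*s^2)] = 18*s*(s^2 + 2)/(27*s^6 - 54*s^4 + 36*s^2 - 8)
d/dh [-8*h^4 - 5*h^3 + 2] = h^2*(-32*h - 15)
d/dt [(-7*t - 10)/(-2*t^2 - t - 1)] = (14*t^2 + 7*t - (4*t + 1)*(7*t + 10) + 7)/(2*t^2 + t + 1)^2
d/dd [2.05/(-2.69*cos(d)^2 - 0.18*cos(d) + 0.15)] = -(11.029*cos(d) + 0.369)*sin(d)/(2.69*cos(d)^2 + 0.18*cos(d) - 0.15)^2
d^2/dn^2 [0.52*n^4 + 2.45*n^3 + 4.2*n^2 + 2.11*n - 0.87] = 6.24*n^2 + 14.7*n + 8.4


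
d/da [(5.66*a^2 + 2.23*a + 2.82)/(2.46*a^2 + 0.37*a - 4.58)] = (-3.3916*a^2 - 65.72*a - 11.2568)/(6.0516*a^4 + 1.8204*a^3 - 22.3967*a^2 - 3.3892*a + 20.9764)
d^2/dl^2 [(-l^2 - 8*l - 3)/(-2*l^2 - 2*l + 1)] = 14*(4*l^3 + 6*l^2 + 12*l + 5)/(8*l^6 + 24*l^5 + 12*l^4 - 16*l^3 - 6*l^2 + 6*l - 1)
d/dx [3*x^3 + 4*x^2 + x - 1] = 9*x^2 + 8*x + 1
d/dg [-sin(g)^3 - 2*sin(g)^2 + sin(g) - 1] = (-3*sin(g)^2 - 4*sin(g) + 1)*cos(g)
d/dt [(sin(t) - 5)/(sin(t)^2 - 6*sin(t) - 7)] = (10*sin(t) + cos(t)^2 - 38)*cos(t)/((sin(t) - 7)^2*(sin(t) + 1)^2)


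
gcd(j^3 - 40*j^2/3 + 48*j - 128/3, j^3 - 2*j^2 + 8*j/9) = j - 4/3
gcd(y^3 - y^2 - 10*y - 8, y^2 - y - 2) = y + 1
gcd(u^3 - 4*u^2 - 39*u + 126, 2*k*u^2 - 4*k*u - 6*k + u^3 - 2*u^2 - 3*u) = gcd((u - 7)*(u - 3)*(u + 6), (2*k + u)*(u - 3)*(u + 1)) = u - 3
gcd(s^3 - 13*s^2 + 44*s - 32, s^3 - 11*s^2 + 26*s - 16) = s^2 - 9*s + 8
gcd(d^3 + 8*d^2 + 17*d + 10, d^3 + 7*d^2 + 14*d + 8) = d^2 + 3*d + 2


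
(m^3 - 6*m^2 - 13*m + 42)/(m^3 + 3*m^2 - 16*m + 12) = (m^2 - 4*m - 21)/(m^2 + 5*m - 6)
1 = 1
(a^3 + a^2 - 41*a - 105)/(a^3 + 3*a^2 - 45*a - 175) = (a + 3)/(a + 5)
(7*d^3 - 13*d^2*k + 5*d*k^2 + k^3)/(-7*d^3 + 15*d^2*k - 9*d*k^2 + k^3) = (-7*d - k)/(7*d - k)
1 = 1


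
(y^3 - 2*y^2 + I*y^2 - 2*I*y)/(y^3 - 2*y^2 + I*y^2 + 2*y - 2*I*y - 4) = y*(y + I)/(y^2 + I*y + 2)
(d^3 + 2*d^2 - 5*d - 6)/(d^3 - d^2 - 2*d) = (d + 3)/d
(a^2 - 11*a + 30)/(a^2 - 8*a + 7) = (a^2 - 11*a + 30)/(a^2 - 8*a + 7)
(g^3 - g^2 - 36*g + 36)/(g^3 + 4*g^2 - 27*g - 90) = (g^2 - 7*g + 6)/(g^2 - 2*g - 15)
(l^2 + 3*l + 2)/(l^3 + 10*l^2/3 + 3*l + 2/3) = 3/(3*l + 1)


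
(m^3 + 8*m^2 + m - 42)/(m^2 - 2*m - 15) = (m^2 + 5*m - 14)/(m - 5)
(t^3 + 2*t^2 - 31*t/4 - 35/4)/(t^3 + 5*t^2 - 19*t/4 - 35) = (t + 1)/(t + 4)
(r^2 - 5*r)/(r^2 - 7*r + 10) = r/(r - 2)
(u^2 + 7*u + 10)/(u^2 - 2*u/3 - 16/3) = 3*(u + 5)/(3*u - 8)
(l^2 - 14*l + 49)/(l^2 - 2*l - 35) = (l - 7)/(l + 5)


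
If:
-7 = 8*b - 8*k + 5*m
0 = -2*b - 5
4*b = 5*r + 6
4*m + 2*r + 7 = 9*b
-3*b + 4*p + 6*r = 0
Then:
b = -5/2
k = -335/64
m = -231/40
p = 117/40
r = -16/5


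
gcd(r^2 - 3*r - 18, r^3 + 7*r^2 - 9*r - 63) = r + 3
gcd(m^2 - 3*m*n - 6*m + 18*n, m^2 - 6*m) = m - 6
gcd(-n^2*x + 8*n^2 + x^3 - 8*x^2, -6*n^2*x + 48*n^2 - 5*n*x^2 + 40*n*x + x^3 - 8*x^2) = n*x - 8*n + x^2 - 8*x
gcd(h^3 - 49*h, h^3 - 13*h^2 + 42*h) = h^2 - 7*h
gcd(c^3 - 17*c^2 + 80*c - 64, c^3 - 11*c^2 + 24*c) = c - 8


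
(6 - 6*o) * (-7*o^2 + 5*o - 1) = 42*o^3 - 72*o^2 + 36*o - 6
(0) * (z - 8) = 0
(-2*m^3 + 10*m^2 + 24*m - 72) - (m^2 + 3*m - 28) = -2*m^3 + 9*m^2 + 21*m - 44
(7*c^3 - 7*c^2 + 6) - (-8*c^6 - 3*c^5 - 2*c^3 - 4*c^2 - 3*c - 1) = 8*c^6 + 3*c^5 + 9*c^3 - 3*c^2 + 3*c + 7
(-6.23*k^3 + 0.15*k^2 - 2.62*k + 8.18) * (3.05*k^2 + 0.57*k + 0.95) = -19.0015*k^5 - 3.0936*k^4 - 13.824*k^3 + 23.5981*k^2 + 2.1736*k + 7.771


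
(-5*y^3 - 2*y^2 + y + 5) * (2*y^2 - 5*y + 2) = -10*y^5 + 21*y^4 + 2*y^3 + y^2 - 23*y + 10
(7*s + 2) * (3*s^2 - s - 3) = 21*s^3 - s^2 - 23*s - 6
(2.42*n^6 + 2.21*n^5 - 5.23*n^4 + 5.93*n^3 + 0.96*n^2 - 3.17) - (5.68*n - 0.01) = 2.42*n^6 + 2.21*n^5 - 5.23*n^4 + 5.93*n^3 + 0.96*n^2 - 5.68*n - 3.16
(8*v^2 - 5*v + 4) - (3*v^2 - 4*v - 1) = 5*v^2 - v + 5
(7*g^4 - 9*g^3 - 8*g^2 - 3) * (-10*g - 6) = -70*g^5 + 48*g^4 + 134*g^3 + 48*g^2 + 30*g + 18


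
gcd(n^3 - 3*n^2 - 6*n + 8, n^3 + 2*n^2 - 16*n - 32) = n^2 - 2*n - 8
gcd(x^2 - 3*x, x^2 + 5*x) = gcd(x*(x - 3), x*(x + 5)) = x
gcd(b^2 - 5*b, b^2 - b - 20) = b - 5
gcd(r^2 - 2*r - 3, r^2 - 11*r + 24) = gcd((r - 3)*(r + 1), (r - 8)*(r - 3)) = r - 3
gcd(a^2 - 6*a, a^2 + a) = a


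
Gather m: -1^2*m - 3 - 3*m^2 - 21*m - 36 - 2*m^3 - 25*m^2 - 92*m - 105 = -2*m^3 - 28*m^2 - 114*m - 144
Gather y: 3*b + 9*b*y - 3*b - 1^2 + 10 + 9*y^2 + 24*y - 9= 9*y^2 + y*(9*b + 24)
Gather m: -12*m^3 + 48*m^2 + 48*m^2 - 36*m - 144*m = -12*m^3 + 96*m^2 - 180*m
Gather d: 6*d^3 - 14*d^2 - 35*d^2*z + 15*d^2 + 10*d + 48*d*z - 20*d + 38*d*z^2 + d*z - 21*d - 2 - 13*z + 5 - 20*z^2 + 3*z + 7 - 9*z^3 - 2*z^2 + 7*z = 6*d^3 + d^2*(1 - 35*z) + d*(38*z^2 + 49*z - 31) - 9*z^3 - 22*z^2 - 3*z + 10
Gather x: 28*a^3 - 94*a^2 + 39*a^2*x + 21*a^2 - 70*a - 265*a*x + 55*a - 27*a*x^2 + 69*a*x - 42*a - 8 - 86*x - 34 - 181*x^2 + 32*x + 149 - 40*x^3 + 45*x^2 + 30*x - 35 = 28*a^3 - 73*a^2 - 57*a - 40*x^3 + x^2*(-27*a - 136) + x*(39*a^2 - 196*a - 24) + 72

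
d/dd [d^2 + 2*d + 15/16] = 2*d + 2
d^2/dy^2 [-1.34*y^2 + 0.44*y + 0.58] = -2.68000000000000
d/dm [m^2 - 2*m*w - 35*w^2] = 2*m - 2*w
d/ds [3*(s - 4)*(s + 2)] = 6*s - 6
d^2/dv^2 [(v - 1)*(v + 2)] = 2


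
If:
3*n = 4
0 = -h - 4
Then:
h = -4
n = 4/3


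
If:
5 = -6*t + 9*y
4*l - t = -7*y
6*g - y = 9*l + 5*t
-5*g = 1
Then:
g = -1/5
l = 234/155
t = -1259/465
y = -581/465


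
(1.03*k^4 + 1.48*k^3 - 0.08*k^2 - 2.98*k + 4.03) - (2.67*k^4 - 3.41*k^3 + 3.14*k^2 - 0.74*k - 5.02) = -1.64*k^4 + 4.89*k^3 - 3.22*k^2 - 2.24*k + 9.05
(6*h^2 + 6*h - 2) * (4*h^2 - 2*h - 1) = 24*h^4 + 12*h^3 - 26*h^2 - 2*h + 2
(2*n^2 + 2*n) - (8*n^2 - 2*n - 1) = -6*n^2 + 4*n + 1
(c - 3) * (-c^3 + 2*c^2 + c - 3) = -c^4 + 5*c^3 - 5*c^2 - 6*c + 9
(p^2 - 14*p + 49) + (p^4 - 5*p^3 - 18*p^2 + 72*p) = p^4 - 5*p^3 - 17*p^2 + 58*p + 49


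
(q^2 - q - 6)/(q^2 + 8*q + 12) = (q - 3)/(q + 6)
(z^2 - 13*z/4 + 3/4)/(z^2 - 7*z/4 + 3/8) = 2*(z - 3)/(2*z - 3)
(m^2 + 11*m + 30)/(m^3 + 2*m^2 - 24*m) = (m + 5)/(m*(m - 4))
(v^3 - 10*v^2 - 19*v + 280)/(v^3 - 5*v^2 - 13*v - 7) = (v^2 - 3*v - 40)/(v^2 + 2*v + 1)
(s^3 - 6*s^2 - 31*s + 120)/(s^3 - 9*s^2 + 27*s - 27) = (s^2 - 3*s - 40)/(s^2 - 6*s + 9)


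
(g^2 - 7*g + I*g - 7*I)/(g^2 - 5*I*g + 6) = (g - 7)/(g - 6*I)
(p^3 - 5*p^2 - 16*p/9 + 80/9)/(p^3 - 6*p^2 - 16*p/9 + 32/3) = (p - 5)/(p - 6)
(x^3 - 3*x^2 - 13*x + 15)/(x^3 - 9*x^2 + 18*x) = (x^3 - 3*x^2 - 13*x + 15)/(x*(x^2 - 9*x + 18))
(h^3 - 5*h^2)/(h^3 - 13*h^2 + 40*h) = h/(h - 8)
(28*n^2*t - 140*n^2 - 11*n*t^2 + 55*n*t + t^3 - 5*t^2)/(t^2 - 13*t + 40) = (28*n^2 - 11*n*t + t^2)/(t - 8)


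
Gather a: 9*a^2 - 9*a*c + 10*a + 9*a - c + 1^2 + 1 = 9*a^2 + a*(19 - 9*c) - c + 2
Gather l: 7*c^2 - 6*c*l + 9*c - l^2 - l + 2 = 7*c^2 + 9*c - l^2 + l*(-6*c - 1) + 2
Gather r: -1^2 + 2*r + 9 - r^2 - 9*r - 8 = -r^2 - 7*r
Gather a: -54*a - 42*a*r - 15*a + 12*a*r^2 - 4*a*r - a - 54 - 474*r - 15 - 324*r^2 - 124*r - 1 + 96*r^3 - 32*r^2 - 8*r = a*(12*r^2 - 46*r - 70) + 96*r^3 - 356*r^2 - 606*r - 70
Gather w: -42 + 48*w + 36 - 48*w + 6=0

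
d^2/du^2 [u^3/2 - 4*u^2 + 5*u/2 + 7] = 3*u - 8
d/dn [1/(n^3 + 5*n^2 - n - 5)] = (-3*n^2 - 10*n + 1)/(n^3 + 5*n^2 - n - 5)^2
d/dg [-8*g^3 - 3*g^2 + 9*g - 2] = -24*g^2 - 6*g + 9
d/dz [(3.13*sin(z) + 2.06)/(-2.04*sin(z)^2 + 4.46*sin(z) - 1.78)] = (6.3852*sin(z)^2 + 8.4048*sin(z) - 14.759)*cos(z)/(4.1616*sin(z)^4 - 18.1968*sin(z)^3 + 27.154*sin(z)^2 - 15.8776*sin(z) + 3.1684)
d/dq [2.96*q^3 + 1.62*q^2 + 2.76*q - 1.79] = 8.88*q^2 + 3.24*q + 2.76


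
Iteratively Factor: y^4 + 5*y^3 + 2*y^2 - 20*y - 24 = (y - 2)*(y^3 + 7*y^2 + 16*y + 12) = (y - 2)*(y + 3)*(y^2 + 4*y + 4) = (y - 2)*(y + 2)*(y + 3)*(y + 2)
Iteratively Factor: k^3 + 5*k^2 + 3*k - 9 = (k + 3)*(k^2 + 2*k - 3) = (k - 1)*(k + 3)*(k + 3)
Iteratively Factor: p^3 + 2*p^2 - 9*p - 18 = (p + 2)*(p^2 - 9) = (p + 2)*(p + 3)*(p - 3)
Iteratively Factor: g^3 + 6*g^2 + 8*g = (g + 4)*(g^2 + 2*g) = g*(g + 4)*(g + 2)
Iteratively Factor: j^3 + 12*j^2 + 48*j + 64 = (j + 4)*(j^2 + 8*j + 16) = (j + 4)^2*(j + 4)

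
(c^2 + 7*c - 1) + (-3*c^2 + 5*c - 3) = -2*c^2 + 12*c - 4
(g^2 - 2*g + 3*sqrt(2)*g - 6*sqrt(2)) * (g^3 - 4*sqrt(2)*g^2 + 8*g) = g^5 - 2*g^4 - sqrt(2)*g^4 - 16*g^3 + 2*sqrt(2)*g^3 + 32*g^2 + 24*sqrt(2)*g^2 - 48*sqrt(2)*g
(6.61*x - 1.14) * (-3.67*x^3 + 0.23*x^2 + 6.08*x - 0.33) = -24.2587*x^4 + 5.7041*x^3 + 39.9266*x^2 - 9.1125*x + 0.3762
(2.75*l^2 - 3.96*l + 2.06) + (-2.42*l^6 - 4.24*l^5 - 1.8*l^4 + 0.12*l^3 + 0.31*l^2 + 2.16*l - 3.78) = -2.42*l^6 - 4.24*l^5 - 1.8*l^4 + 0.12*l^3 + 3.06*l^2 - 1.8*l - 1.72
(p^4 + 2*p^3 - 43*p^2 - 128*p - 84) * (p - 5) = p^5 - 3*p^4 - 53*p^3 + 87*p^2 + 556*p + 420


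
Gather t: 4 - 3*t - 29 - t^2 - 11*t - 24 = -t^2 - 14*t - 49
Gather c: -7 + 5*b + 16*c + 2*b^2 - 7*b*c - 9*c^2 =2*b^2 + 5*b - 9*c^2 + c*(16 - 7*b) - 7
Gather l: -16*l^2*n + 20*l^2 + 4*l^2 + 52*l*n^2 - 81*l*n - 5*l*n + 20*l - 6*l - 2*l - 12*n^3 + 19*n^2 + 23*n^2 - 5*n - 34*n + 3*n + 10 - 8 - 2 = l^2*(24 - 16*n) + l*(52*n^2 - 86*n + 12) - 12*n^3 + 42*n^2 - 36*n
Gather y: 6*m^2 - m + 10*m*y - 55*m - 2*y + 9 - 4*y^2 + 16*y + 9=6*m^2 - 56*m - 4*y^2 + y*(10*m + 14) + 18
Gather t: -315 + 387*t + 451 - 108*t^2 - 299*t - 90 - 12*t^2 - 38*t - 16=-120*t^2 + 50*t + 30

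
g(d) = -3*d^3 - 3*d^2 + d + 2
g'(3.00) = -98.00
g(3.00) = -103.00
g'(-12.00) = -1223.00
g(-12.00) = 4742.00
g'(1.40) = -25.04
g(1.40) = -10.71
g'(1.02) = -14.48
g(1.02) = -3.28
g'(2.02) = -47.84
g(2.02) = -32.95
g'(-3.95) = -115.72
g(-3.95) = 136.13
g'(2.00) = -47.00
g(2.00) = -32.00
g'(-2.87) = -55.91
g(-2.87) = 45.34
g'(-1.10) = -3.29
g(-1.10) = 1.26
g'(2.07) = -49.98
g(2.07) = -35.39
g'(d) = -9*d^2 - 6*d + 1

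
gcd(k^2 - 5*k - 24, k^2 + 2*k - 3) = k + 3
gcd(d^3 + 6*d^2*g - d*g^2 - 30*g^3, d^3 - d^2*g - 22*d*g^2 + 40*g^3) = d^2 + 3*d*g - 10*g^2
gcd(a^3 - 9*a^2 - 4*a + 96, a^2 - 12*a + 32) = a^2 - 12*a + 32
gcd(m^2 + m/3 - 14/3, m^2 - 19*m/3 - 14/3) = 1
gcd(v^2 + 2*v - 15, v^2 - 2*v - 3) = v - 3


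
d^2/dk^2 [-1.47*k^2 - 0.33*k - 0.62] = -2.94000000000000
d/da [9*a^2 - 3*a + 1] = 18*a - 3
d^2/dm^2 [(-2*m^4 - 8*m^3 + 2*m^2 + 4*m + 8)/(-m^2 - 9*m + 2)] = 4*(m^6 + 27*m^5 + 237*m^4 + 195*m^3 - 210*m^2 - 72*m - 372)/(m^6 + 27*m^5 + 237*m^4 + 621*m^3 - 474*m^2 + 108*m - 8)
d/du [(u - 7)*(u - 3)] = 2*u - 10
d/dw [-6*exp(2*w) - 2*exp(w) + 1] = (-12*exp(w) - 2)*exp(w)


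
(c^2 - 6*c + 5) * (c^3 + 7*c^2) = c^5 + c^4 - 37*c^3 + 35*c^2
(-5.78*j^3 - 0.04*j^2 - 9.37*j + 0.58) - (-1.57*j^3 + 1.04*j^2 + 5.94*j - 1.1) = -4.21*j^3 - 1.08*j^2 - 15.31*j + 1.68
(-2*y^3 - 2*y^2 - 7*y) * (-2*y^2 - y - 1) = 4*y^5 + 6*y^4 + 18*y^3 + 9*y^2 + 7*y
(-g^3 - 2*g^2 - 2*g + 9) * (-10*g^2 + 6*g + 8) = 10*g^5 + 14*g^4 - 118*g^2 + 38*g + 72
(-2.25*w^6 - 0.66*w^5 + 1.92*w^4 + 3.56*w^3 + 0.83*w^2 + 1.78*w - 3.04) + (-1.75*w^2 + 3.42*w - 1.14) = -2.25*w^6 - 0.66*w^5 + 1.92*w^4 + 3.56*w^3 - 0.92*w^2 + 5.2*w - 4.18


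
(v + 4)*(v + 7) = v^2 + 11*v + 28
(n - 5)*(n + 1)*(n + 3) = n^3 - n^2 - 17*n - 15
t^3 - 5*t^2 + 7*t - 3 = (t - 3)*(t - 1)^2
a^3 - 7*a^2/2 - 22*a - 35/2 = (a - 7)*(a + 1)*(a + 5/2)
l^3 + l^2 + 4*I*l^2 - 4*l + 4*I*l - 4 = (l + 1)*(l + 2*I)^2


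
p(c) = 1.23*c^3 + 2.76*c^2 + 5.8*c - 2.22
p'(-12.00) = 470.92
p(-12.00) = -1799.82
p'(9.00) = 354.37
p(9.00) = 1170.21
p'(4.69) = 112.85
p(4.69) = 212.58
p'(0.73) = 11.80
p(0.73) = 3.96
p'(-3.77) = 37.44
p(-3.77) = -50.77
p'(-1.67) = 6.87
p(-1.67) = -9.94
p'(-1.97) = 9.25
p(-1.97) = -12.34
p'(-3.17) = 25.38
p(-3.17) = -32.05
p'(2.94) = 53.92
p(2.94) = 69.95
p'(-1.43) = 5.45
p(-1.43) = -8.47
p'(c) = 3.69*c^2 + 5.52*c + 5.8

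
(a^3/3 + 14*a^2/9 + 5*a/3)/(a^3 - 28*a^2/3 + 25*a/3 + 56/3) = a*(3*a^2 + 14*a + 15)/(3*(3*a^3 - 28*a^2 + 25*a + 56))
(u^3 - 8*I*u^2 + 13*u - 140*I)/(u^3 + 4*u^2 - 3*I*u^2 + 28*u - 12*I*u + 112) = (u - 5*I)/(u + 4)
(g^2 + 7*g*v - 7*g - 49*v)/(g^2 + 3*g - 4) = (g^2 + 7*g*v - 7*g - 49*v)/(g^2 + 3*g - 4)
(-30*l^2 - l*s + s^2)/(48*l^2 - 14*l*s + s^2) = (5*l + s)/(-8*l + s)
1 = 1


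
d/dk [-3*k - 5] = -3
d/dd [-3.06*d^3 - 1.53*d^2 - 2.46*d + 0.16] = -9.18*d^2 - 3.06*d - 2.46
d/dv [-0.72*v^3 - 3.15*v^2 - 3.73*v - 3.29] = -2.16*v^2 - 6.3*v - 3.73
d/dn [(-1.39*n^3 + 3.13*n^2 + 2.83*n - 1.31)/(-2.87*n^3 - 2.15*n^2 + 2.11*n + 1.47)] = (1.77635683940025e-15*n^5 + 11.9716*n^4 + 10.3784*n^3 - 4.7202*n^2 + 3.5692*n + 6.9242)/(8.2369*n^6 + 12.341*n^5 - 7.4889*n^4 - 17.5108*n^3 - 1.8689*n^2 + 6.2034*n + 2.1609)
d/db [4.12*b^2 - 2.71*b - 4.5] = 8.24*b - 2.71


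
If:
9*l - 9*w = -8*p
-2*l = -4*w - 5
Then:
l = 2*w + 5/2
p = -9*w/8 - 45/16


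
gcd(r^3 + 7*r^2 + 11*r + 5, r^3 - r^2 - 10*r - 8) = r + 1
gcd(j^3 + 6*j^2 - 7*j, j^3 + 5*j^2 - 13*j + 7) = j^2 + 6*j - 7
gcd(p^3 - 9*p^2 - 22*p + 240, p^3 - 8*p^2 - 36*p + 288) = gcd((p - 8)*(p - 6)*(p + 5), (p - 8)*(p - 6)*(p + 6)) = p^2 - 14*p + 48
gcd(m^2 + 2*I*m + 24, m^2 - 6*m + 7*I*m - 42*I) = 1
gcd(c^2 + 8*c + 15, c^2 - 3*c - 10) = 1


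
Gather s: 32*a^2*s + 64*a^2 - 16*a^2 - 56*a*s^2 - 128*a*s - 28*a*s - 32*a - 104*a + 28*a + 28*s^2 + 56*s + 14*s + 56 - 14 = 48*a^2 - 108*a + s^2*(28 - 56*a) + s*(32*a^2 - 156*a + 70) + 42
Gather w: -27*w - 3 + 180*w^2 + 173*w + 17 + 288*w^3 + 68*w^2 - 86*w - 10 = 288*w^3 + 248*w^2 + 60*w + 4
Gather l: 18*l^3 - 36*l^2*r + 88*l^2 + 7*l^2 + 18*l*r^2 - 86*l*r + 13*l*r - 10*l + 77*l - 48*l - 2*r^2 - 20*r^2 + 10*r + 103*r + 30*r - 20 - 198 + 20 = 18*l^3 + l^2*(95 - 36*r) + l*(18*r^2 - 73*r + 19) - 22*r^2 + 143*r - 198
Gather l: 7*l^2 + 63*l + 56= 7*l^2 + 63*l + 56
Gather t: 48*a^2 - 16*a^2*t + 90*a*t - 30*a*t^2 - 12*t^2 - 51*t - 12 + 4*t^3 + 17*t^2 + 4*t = 48*a^2 + 4*t^3 + t^2*(5 - 30*a) + t*(-16*a^2 + 90*a - 47) - 12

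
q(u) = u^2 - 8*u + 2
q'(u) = 2*u - 8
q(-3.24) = 38.42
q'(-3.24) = -14.48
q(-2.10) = 23.21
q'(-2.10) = -12.20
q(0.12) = 1.05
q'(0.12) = -7.76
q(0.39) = -0.97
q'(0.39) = -7.22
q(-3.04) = 35.56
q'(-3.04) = -14.08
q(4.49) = -13.76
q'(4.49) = 0.98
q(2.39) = -11.41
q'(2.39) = -3.22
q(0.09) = 1.29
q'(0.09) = -7.82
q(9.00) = 11.00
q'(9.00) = 10.00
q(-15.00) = 347.00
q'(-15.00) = -38.00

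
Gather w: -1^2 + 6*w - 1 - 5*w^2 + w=-5*w^2 + 7*w - 2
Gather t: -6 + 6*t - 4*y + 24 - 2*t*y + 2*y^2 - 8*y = t*(6 - 2*y) + 2*y^2 - 12*y + 18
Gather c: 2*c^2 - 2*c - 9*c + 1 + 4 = 2*c^2 - 11*c + 5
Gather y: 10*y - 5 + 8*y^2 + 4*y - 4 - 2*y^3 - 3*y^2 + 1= -2*y^3 + 5*y^2 + 14*y - 8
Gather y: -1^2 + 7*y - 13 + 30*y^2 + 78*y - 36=30*y^2 + 85*y - 50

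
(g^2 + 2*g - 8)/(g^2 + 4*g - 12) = (g + 4)/(g + 6)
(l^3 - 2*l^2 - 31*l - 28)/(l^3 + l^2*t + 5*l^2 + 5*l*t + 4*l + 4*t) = (l - 7)/(l + t)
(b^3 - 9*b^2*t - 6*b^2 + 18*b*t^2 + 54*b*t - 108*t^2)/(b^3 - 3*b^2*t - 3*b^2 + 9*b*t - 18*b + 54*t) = (b - 6*t)/(b + 3)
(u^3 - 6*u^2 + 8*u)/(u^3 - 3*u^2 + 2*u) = (u - 4)/(u - 1)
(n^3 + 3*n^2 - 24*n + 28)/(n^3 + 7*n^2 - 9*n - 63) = (n^2 - 4*n + 4)/(n^2 - 9)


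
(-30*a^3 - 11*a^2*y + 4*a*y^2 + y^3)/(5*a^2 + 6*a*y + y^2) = (-6*a^2 - a*y + y^2)/(a + y)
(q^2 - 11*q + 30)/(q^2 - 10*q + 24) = (q - 5)/(q - 4)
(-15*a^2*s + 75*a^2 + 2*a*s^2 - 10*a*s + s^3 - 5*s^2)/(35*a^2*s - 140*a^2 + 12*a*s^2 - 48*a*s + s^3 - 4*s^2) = (-3*a*s + 15*a + s^2 - 5*s)/(7*a*s - 28*a + s^2 - 4*s)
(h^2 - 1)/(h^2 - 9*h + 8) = (h + 1)/(h - 8)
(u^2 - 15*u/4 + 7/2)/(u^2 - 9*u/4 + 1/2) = (4*u - 7)/(4*u - 1)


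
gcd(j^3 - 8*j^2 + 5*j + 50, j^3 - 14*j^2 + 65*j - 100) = j^2 - 10*j + 25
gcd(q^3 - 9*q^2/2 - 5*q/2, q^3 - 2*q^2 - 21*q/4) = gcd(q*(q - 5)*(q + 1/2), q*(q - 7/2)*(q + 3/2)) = q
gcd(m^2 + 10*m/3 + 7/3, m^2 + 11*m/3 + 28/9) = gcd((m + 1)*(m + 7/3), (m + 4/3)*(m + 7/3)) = m + 7/3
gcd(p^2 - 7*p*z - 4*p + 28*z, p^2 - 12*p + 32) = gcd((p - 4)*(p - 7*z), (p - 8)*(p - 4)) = p - 4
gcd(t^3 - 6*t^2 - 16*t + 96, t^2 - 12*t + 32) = t - 4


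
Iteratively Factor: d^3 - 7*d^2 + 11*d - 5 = (d - 1)*(d^2 - 6*d + 5) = (d - 1)^2*(d - 5)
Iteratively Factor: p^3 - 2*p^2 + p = (p - 1)*(p^2 - p) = (p - 1)^2*(p)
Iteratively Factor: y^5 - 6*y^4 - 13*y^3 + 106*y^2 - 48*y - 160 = (y + 1)*(y^4 - 7*y^3 - 6*y^2 + 112*y - 160) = (y - 5)*(y + 1)*(y^3 - 2*y^2 - 16*y + 32) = (y - 5)*(y - 2)*(y + 1)*(y^2 - 16) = (y - 5)*(y - 4)*(y - 2)*(y + 1)*(y + 4)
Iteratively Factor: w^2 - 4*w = (w)*(w - 4)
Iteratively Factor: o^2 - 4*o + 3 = (o - 3)*(o - 1)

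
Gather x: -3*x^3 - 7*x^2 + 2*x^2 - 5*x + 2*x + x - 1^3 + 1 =-3*x^3 - 5*x^2 - 2*x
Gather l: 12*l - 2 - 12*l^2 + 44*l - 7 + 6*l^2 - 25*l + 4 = -6*l^2 + 31*l - 5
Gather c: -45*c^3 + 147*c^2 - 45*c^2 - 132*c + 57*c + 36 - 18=-45*c^3 + 102*c^2 - 75*c + 18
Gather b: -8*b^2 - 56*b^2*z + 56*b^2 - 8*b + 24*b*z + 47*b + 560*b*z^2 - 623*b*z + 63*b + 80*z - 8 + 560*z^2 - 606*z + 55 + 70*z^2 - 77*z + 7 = b^2*(48 - 56*z) + b*(560*z^2 - 599*z + 102) + 630*z^2 - 603*z + 54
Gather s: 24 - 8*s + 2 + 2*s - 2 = 24 - 6*s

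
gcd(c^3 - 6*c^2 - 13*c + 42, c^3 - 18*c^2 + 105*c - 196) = c - 7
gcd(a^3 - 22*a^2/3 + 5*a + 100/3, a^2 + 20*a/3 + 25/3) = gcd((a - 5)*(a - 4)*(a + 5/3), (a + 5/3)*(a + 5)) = a + 5/3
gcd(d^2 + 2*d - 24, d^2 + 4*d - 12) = d + 6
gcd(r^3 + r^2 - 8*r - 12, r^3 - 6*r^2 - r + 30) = r^2 - r - 6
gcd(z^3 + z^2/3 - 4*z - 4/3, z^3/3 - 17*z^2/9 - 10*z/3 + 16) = 1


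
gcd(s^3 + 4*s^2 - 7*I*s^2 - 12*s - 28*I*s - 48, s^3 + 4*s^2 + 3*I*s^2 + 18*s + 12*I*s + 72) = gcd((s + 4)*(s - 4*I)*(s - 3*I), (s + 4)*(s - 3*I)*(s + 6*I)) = s^2 + s*(4 - 3*I) - 12*I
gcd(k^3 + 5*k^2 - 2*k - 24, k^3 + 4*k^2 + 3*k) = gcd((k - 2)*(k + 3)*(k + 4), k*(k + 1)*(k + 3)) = k + 3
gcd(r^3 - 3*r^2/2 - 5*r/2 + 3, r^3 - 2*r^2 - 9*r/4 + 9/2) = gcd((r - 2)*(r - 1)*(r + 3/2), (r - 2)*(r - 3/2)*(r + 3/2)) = r^2 - r/2 - 3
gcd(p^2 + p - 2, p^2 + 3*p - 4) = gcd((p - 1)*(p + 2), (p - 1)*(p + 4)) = p - 1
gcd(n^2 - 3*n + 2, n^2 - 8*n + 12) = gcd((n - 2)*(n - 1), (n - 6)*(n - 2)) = n - 2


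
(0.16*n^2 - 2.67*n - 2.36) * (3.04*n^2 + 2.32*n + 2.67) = 0.4864*n^4 - 7.7456*n^3 - 12.9416*n^2 - 12.6041*n - 6.3012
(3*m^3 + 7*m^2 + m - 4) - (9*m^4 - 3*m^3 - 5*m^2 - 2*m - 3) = -9*m^4 + 6*m^3 + 12*m^2 + 3*m - 1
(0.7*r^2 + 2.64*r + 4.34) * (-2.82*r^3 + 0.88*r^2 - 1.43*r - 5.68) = -1.974*r^5 - 6.8288*r^4 - 10.9166*r^3 - 3.932*r^2 - 21.2014*r - 24.6512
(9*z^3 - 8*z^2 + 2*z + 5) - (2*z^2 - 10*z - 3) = 9*z^3 - 10*z^2 + 12*z + 8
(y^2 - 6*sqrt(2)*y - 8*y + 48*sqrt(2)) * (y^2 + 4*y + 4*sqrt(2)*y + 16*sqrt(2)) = y^4 - 4*y^3 - 2*sqrt(2)*y^3 - 80*y^2 + 8*sqrt(2)*y^2 + 64*sqrt(2)*y + 192*y + 1536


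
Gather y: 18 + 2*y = 2*y + 18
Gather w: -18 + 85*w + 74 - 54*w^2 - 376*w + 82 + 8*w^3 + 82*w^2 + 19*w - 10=8*w^3 + 28*w^2 - 272*w + 128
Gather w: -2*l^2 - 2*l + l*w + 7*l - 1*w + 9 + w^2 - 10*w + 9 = -2*l^2 + 5*l + w^2 + w*(l - 11) + 18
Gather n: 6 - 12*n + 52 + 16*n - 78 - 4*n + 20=0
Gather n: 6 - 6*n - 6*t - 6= -6*n - 6*t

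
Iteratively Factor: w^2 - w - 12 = (w - 4)*(w + 3)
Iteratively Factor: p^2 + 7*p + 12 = (p + 3)*(p + 4)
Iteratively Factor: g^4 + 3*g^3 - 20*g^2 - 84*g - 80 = (g + 2)*(g^3 + g^2 - 22*g - 40) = (g + 2)*(g + 4)*(g^2 - 3*g - 10) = (g - 5)*(g + 2)*(g + 4)*(g + 2)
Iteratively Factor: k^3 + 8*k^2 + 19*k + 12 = (k + 1)*(k^2 + 7*k + 12) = (k + 1)*(k + 4)*(k + 3)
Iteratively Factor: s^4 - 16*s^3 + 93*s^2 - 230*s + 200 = (s - 2)*(s^3 - 14*s^2 + 65*s - 100) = (s - 5)*(s - 2)*(s^2 - 9*s + 20) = (s - 5)*(s - 4)*(s - 2)*(s - 5)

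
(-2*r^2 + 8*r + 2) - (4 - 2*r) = -2*r^2 + 10*r - 2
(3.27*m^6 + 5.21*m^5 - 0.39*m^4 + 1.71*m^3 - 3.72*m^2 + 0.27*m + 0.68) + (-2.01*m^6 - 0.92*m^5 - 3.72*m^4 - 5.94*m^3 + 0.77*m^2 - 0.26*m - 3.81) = 1.26*m^6 + 4.29*m^5 - 4.11*m^4 - 4.23*m^3 - 2.95*m^2 + 0.01*m - 3.13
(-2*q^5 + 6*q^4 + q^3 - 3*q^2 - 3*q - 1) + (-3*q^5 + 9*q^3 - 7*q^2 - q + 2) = -5*q^5 + 6*q^4 + 10*q^3 - 10*q^2 - 4*q + 1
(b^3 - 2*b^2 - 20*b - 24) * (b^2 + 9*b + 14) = b^5 + 7*b^4 - 24*b^3 - 232*b^2 - 496*b - 336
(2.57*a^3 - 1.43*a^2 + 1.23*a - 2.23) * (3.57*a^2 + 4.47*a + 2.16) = 9.1749*a^5 + 6.3828*a^4 + 3.5502*a^3 - 5.5518*a^2 - 7.3113*a - 4.8168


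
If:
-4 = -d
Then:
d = 4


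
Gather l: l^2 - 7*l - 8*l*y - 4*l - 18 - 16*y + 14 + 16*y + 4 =l^2 + l*(-8*y - 11)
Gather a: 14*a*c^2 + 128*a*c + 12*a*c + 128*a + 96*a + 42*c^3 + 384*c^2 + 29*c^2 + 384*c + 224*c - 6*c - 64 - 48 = a*(14*c^2 + 140*c + 224) + 42*c^3 + 413*c^2 + 602*c - 112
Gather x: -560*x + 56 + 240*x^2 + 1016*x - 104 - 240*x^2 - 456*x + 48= 0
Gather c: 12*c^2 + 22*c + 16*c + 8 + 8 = 12*c^2 + 38*c + 16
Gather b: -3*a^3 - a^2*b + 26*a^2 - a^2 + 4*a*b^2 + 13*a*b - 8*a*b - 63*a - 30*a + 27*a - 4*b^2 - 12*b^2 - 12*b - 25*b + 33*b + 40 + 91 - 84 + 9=-3*a^3 + 25*a^2 - 66*a + b^2*(4*a - 16) + b*(-a^2 + 5*a - 4) + 56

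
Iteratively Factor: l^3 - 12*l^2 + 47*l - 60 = (l - 3)*(l^2 - 9*l + 20) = (l - 4)*(l - 3)*(l - 5)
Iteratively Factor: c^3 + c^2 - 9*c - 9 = (c - 3)*(c^2 + 4*c + 3) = (c - 3)*(c + 1)*(c + 3)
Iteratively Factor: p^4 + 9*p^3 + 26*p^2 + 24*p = (p + 4)*(p^3 + 5*p^2 + 6*p) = (p + 3)*(p + 4)*(p^2 + 2*p) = p*(p + 3)*(p + 4)*(p + 2)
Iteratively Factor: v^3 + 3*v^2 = (v)*(v^2 + 3*v) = v^2*(v + 3)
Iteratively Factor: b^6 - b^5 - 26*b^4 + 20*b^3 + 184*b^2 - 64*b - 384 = (b + 2)*(b^5 - 3*b^4 - 20*b^3 + 60*b^2 + 64*b - 192) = (b - 2)*(b + 2)*(b^4 - b^3 - 22*b^2 + 16*b + 96) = (b - 2)*(b + 2)*(b + 4)*(b^3 - 5*b^2 - 2*b + 24) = (b - 3)*(b - 2)*(b + 2)*(b + 4)*(b^2 - 2*b - 8) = (b - 4)*(b - 3)*(b - 2)*(b + 2)*(b + 4)*(b + 2)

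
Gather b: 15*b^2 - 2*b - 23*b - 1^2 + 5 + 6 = 15*b^2 - 25*b + 10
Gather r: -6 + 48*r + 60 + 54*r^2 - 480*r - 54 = 54*r^2 - 432*r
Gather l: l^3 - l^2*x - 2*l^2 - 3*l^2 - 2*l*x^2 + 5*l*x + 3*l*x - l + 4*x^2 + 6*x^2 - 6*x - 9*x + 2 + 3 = l^3 + l^2*(-x - 5) + l*(-2*x^2 + 8*x - 1) + 10*x^2 - 15*x + 5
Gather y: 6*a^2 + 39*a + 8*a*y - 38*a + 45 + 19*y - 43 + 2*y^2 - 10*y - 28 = 6*a^2 + a + 2*y^2 + y*(8*a + 9) - 26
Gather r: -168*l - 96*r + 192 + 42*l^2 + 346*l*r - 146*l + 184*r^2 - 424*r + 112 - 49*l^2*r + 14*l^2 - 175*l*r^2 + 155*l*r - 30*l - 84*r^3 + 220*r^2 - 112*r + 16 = 56*l^2 - 344*l - 84*r^3 + r^2*(404 - 175*l) + r*(-49*l^2 + 501*l - 632) + 320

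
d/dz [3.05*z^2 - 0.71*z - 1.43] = 6.1*z - 0.71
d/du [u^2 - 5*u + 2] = 2*u - 5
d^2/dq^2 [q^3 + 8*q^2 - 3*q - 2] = 6*q + 16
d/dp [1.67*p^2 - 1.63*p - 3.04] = 3.34*p - 1.63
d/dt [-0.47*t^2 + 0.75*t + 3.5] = 0.75 - 0.94*t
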